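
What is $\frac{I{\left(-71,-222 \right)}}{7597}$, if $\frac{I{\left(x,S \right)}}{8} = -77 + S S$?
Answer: $\frac{393656}{7597} \approx 51.817$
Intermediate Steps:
$I{\left(x,S \right)} = -616 + 8 S^{2}$ ($I{\left(x,S \right)} = 8 \left(-77 + S S\right) = 8 \left(-77 + S^{2}\right) = -616 + 8 S^{2}$)
$\frac{I{\left(-71,-222 \right)}}{7597} = \frac{-616 + 8 \left(-222\right)^{2}}{7597} = \left(-616 + 8 \cdot 49284\right) \frac{1}{7597} = \left(-616 + 394272\right) \frac{1}{7597} = 393656 \cdot \frac{1}{7597} = \frac{393656}{7597}$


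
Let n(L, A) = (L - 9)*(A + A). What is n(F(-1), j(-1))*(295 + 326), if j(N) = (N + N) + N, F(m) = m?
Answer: 37260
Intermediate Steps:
j(N) = 3*N (j(N) = 2*N + N = 3*N)
n(L, A) = 2*A*(-9 + L) (n(L, A) = (-9 + L)*(2*A) = 2*A*(-9 + L))
n(F(-1), j(-1))*(295 + 326) = (2*(3*(-1))*(-9 - 1))*(295 + 326) = (2*(-3)*(-10))*621 = 60*621 = 37260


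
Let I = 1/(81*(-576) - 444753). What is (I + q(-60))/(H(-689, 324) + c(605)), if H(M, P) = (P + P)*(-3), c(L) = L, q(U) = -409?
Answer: 200986282/657996651 ≈ 0.30545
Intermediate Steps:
H(M, P) = -6*P (H(M, P) = (2*P)*(-3) = -6*P)
I = -1/491409 (I = 1/(-46656 - 444753) = 1/(-491409) = -1/491409 ≈ -2.0350e-6)
(I + q(-60))/(H(-689, 324) + c(605)) = (-1/491409 - 409)/(-6*324 + 605) = -200986282/(491409*(-1944 + 605)) = -200986282/491409/(-1339) = -200986282/491409*(-1/1339) = 200986282/657996651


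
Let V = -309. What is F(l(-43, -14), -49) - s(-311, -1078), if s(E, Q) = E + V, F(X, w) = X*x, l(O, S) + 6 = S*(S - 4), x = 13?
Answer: 3818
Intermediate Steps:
l(O, S) = -6 + S*(-4 + S) (l(O, S) = -6 + S*(S - 4) = -6 + S*(-4 + S))
F(X, w) = 13*X (F(X, w) = X*13 = 13*X)
s(E, Q) = -309 + E (s(E, Q) = E - 309 = -309 + E)
F(l(-43, -14), -49) - s(-311, -1078) = 13*(-6 + (-14)² - 4*(-14)) - (-309 - 311) = 13*(-6 + 196 + 56) - 1*(-620) = 13*246 + 620 = 3198 + 620 = 3818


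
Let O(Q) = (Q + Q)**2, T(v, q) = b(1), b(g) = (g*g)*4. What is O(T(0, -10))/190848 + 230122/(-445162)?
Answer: -342889321/663736542 ≈ -0.51660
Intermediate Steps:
b(g) = 4*g**2 (b(g) = g**2*4 = 4*g**2)
T(v, q) = 4 (T(v, q) = 4*1**2 = 4*1 = 4)
O(Q) = 4*Q**2 (O(Q) = (2*Q)**2 = 4*Q**2)
O(T(0, -10))/190848 + 230122/(-445162) = (4*4**2)/190848 + 230122/(-445162) = (4*16)*(1/190848) + 230122*(-1/445162) = 64*(1/190848) - 115061/222581 = 1/2982 - 115061/222581 = -342889321/663736542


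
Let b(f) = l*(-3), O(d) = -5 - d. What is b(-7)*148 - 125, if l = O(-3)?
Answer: 763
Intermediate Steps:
l = -2 (l = -5 - 1*(-3) = -5 + 3 = -2)
b(f) = 6 (b(f) = -2*(-3) = 6)
b(-7)*148 - 125 = 6*148 - 125 = 888 - 125 = 763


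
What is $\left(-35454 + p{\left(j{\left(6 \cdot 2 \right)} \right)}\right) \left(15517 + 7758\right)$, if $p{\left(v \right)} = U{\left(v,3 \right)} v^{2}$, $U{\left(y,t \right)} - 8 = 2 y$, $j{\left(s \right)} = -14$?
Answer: $-916429850$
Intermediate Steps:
$U{\left(y,t \right)} = 8 + 2 y$
$p{\left(v \right)} = v^{2} \left(8 + 2 v\right)$ ($p{\left(v \right)} = \left(8 + 2 v\right) v^{2} = v^{2} \left(8 + 2 v\right)$)
$\left(-35454 + p{\left(j{\left(6 \cdot 2 \right)} \right)}\right) \left(15517 + 7758\right) = \left(-35454 + 2 \left(-14\right)^{2} \left(4 - 14\right)\right) \left(15517 + 7758\right) = \left(-35454 + 2 \cdot 196 \left(-10\right)\right) 23275 = \left(-35454 - 3920\right) 23275 = \left(-39374\right) 23275 = -916429850$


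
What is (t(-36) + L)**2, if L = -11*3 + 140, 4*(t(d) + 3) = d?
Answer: 9025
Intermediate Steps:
t(d) = -3 + d/4
L = 107 (L = -33 + 140 = 107)
(t(-36) + L)**2 = ((-3 + (1/4)*(-36)) + 107)**2 = ((-3 - 9) + 107)**2 = (-12 + 107)**2 = 95**2 = 9025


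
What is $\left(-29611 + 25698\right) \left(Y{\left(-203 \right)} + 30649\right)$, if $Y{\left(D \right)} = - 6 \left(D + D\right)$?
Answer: $-129461605$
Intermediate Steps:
$Y{\left(D \right)} = - 12 D$ ($Y{\left(D \right)} = - 6 \cdot 2 D = - 12 D$)
$\left(-29611 + 25698\right) \left(Y{\left(-203 \right)} + 30649\right) = \left(-29611 + 25698\right) \left(\left(-12\right) \left(-203\right) + 30649\right) = - 3913 \left(2436 + 30649\right) = \left(-3913\right) 33085 = -129461605$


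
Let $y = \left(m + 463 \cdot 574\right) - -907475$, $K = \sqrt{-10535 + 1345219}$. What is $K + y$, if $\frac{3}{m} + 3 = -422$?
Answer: $\frac{498625722}{425} + 2 \sqrt{333671} \approx 1.1744 \cdot 10^{6}$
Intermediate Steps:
$m = - \frac{3}{425}$ ($m = \frac{3}{-3 - 422} = \frac{3}{-425} = 3 \left(- \frac{1}{425}\right) = - \frac{3}{425} \approx -0.0070588$)
$K = 2 \sqrt{333671}$ ($K = \sqrt{1334684} = 2 \sqrt{333671} \approx 1155.3$)
$y = \frac{498625722}{425}$ ($y = \left(- \frac{3}{425} + 463 \cdot 574\right) - -907475 = \left(- \frac{3}{425} + 265762\right) + 907475 = \frac{112948847}{425} + 907475 = \frac{498625722}{425} \approx 1.1732 \cdot 10^{6}$)
$K + y = 2 \sqrt{333671} + \frac{498625722}{425} = \frac{498625722}{425} + 2 \sqrt{333671}$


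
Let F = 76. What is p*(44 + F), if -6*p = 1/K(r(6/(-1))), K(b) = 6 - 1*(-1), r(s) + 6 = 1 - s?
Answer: -20/7 ≈ -2.8571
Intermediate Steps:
r(s) = -5 - s (r(s) = -6 + (1 - s) = -5 - s)
K(b) = 7 (K(b) = 6 + 1 = 7)
p = -1/42 (p = -⅙/7 = -⅙*⅐ = -1/42 ≈ -0.023810)
p*(44 + F) = -(44 + 76)/42 = -1/42*120 = -20/7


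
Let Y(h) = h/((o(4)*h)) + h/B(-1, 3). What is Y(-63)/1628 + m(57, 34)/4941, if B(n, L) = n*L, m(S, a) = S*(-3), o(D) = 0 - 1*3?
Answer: -9793/446886 ≈ -0.021914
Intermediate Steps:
o(D) = -3 (o(D) = 0 - 3 = -3)
m(S, a) = -3*S
B(n, L) = L*n
Y(h) = -1/3 - h/3 (Y(h) = h/((-3*h)) + h/((3*(-1))) = h*(-1/(3*h)) + h/(-3) = -1/3 + h*(-1/3) = -1/3 - h/3)
Y(-63)/1628 + m(57, 34)/4941 = (-1/3 - 1/3*(-63))/1628 - 3*57/4941 = (-1/3 + 21)*(1/1628) - 171*1/4941 = (62/3)*(1/1628) - 19/549 = 31/2442 - 19/549 = -9793/446886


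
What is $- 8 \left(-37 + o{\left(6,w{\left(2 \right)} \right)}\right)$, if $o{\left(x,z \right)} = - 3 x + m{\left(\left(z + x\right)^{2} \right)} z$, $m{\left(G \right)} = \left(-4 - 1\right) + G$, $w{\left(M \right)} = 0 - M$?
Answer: $616$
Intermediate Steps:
$w{\left(M \right)} = - M$
$m{\left(G \right)} = -5 + G$
$o{\left(x,z \right)} = - 3 x + z \left(-5 + \left(x + z\right)^{2}\right)$ ($o{\left(x,z \right)} = - 3 x + \left(-5 + \left(z + x\right)^{2}\right) z = - 3 x + \left(-5 + \left(x + z\right)^{2}\right) z = - 3 x + z \left(-5 + \left(x + z\right)^{2}\right)$)
$- 8 \left(-37 + o{\left(6,w{\left(2 \right)} \right)}\right) = - 8 \left(-37 + \left(\left(-3\right) 6 + \left(-1\right) 2 \left(-5 + \left(6 - 2\right)^{2}\right)\right)\right) = - 8 \left(-37 - \left(18 + 2 \left(-5 + \left(6 - 2\right)^{2}\right)\right)\right) = - 8 \left(-37 - \left(18 + 2 \left(-5 + 4^{2}\right)\right)\right) = - 8 \left(-37 - \left(18 + 2 \left(-5 + 16\right)\right)\right) = - 8 \left(-37 - 40\right) = \left(-8\right) \left(-77\right) = 616$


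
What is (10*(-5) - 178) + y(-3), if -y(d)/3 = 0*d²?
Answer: -228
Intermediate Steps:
y(d) = 0 (y(d) = -0*d² = -3*0 = 0)
(10*(-5) - 178) + y(-3) = (10*(-5) - 178) + 0 = (-50 - 178) + 0 = -228 + 0 = -228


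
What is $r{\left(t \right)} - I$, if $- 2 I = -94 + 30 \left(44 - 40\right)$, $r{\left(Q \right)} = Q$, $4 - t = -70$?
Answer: $87$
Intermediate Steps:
$t = 74$ ($t = 4 - -70 = 4 + 70 = 74$)
$I = -13$ ($I = - \frac{-94 + 30 \left(44 - 40\right)}{2} = - \frac{-94 + 30 \cdot 4}{2} = - \frac{-94 + 120}{2} = \left(- \frac{1}{2}\right) 26 = -13$)
$r{\left(t \right)} - I = 74 - -13 = 74 + 13 = 87$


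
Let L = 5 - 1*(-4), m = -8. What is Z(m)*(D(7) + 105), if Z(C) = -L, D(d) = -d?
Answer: -882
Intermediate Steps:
L = 9 (L = 5 + 4 = 9)
Z(C) = -9 (Z(C) = -1*9 = -9)
Z(m)*(D(7) + 105) = -9*(-1*7 + 105) = -9*(-7 + 105) = -9*98 = -882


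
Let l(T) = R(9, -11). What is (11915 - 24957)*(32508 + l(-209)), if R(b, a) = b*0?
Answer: -423969336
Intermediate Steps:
R(b, a) = 0
l(T) = 0
(11915 - 24957)*(32508 + l(-209)) = (11915 - 24957)*(32508 + 0) = -13042*32508 = -423969336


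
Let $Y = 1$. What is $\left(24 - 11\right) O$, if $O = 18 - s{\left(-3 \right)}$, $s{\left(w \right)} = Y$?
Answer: $221$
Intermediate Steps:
$s{\left(w \right)} = 1$
$O = 17$ ($O = 18 - 1 = 17$)
$\left(24 - 11\right) O = \left(24 - 11\right) 17 = 13 \cdot 17 = 221$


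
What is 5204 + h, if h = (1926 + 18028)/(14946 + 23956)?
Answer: 101232981/19451 ≈ 5204.5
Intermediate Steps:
h = 9977/19451 (h = 19954/38902 = 19954*(1/38902) = 9977/19451 ≈ 0.51293)
5204 + h = 5204 + 9977/19451 = 101232981/19451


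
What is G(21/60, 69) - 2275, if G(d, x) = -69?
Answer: -2344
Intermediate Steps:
G(21/60, 69) - 2275 = -69 - 2275 = -2344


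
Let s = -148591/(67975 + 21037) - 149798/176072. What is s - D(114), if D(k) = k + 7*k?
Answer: -895802222631/979532554 ≈ -914.52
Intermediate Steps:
D(k) = 8*k
s = -2468533383/979532554 (s = -148591/89012 - 149798*1/176072 = -148591*1/89012 - 74899/88036 = -148591/89012 - 74899/88036 = -2468533383/979532554 ≈ -2.5201)
s - D(114) = -2468533383/979532554 - 8*114 = -2468533383/979532554 - 1*912 = -2468533383/979532554 - 912 = -895802222631/979532554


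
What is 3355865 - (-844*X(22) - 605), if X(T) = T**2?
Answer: 3764966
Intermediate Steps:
3355865 - (-844*X(22) - 605) = 3355865 - (-844*22**2 - 605) = 3355865 - (-844*484 - 605) = 3355865 - (-408496 - 605) = 3355865 - 1*(-409101) = 3355865 + 409101 = 3764966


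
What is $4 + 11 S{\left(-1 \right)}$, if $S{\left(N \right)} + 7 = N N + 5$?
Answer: $-7$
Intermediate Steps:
$S{\left(N \right)} = -2 + N^{2}$ ($S{\left(N \right)} = -7 + \left(N N + 5\right) = -7 + \left(N^{2} + 5\right) = -7 + \left(5 + N^{2}\right) = -2 + N^{2}$)
$4 + 11 S{\left(-1 \right)} = 4 + 11 \left(-2 + \left(-1\right)^{2}\right) = 4 + 11 \left(-2 + 1\right) = 4 + 11 \left(-1\right) = 4 - 11 = -7$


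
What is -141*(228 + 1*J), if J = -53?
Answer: -24675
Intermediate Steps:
-141*(228 + 1*J) = -141*(228 + 1*(-53)) = -141*(228 - 53) = -141*175 = -24675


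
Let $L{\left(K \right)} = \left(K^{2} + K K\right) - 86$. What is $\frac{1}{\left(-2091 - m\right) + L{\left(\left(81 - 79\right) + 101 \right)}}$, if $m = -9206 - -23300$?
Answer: $\frac{1}{4947} \approx 0.00020214$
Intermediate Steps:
$m = 14094$ ($m = -9206 + 23300 = 14094$)
$L{\left(K \right)} = -86 + 2 K^{2}$ ($L{\left(K \right)} = \left(K^{2} + K^{2}\right) - 86 = 2 K^{2} - 86 = -86 + 2 K^{2}$)
$\frac{1}{\left(-2091 - m\right) + L{\left(\left(81 - 79\right) + 101 \right)}} = \frac{1}{\left(-2091 - 14094\right) - \left(86 - 2 \left(\left(81 - 79\right) + 101\right)^{2}\right)} = \frac{1}{\left(-2091 - 14094\right) - \left(86 - 2 \left(2 + 101\right)^{2}\right)} = \frac{1}{-16185 - \left(86 - 2 \cdot 103^{2}\right)} = \frac{1}{-16185 + \left(-86 + 2 \cdot 10609\right)} = \frac{1}{-16185 + \left(-86 + 21218\right)} = \frac{1}{-16185 + 21132} = \frac{1}{4947}$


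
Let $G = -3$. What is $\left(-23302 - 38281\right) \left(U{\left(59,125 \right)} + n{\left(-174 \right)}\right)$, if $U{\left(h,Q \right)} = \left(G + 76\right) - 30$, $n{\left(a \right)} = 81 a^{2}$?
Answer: $-151026087617$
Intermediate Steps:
$U{\left(h,Q \right)} = 43$ ($U{\left(h,Q \right)} = \left(-3 + 76\right) - 30 = 73 - 30 = 43$)
$\left(-23302 - 38281\right) \left(U{\left(59,125 \right)} + n{\left(-174 \right)}\right) = \left(-23302 - 38281\right) \left(43 + 81 \left(-174\right)^{2}\right) = - 61583 \left(43 + 81 \cdot 30276\right) = - 61583 \left(43 + 2452356\right) = \left(-61583\right) 2452399 = -151026087617$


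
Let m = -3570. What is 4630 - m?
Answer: 8200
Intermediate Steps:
4630 - m = 4630 - 1*(-3570) = 4630 + 3570 = 8200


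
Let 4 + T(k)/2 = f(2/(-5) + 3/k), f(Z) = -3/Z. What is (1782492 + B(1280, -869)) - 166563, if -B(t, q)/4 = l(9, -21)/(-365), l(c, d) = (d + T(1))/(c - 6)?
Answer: 23002747687/14235 ≈ 1.6159e+6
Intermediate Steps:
T(k) = -8 - 6/(-2/5 + 3/k) (T(k) = -8 + 2*(-3/(2/(-5) + 3/k)) = -8 + 2*(-3/(2*(-1/5) + 3/k)) = -8 + 2*(-3/(-2/5 + 3/k)) = -8 - 6/(-2/5 + 3/k))
l(c, d) = (-134/13 + d)/(-6 + c) (l(c, d) = (d + 2*(60 + 7*1)/(-15 + 2*1))/(c - 6) = (d + 2*(60 + 7)/(-15 + 2))/(-6 + c) = (d + 2*67/(-13))/(-6 + c) = (d + 2*(-1/13)*67)/(-6 + c) = (d - 134/13)/(-6 + c) = (-134/13 + d)/(-6 + c))
B(t, q) = -1628/14235 (B(t, q) = -4*(-134/13 - 21)/(-6 + 9)/(-365) = -4*-407/13/3*(-1)/365 = -4*(1/3)*(-407/13)*(-1)/365 = -(-1628)*(-1)/(39*365) = -4*407/14235 = -1628/14235)
(1782492 + B(1280, -869)) - 166563 = (1782492 - 1628/14235) - 166563 = 25373771992/14235 - 166563 = 23002747687/14235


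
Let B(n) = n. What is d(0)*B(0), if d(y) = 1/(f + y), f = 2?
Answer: 0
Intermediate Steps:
d(y) = 1/(2 + y)
d(0)*B(0) = 0/(2 + 0) = 0/2 = (½)*0 = 0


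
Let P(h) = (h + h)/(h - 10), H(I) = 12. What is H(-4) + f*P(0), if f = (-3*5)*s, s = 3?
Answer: 12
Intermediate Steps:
f = -45 (f = -3*5*3 = -15*3 = -45)
P(h) = 2*h/(-10 + h) (P(h) = (2*h)/(-10 + h) = 2*h/(-10 + h))
H(-4) + f*P(0) = 12 - 90*0/(-10 + 0) = 12 - 90*0/(-10) = 12 - 90*0*(-1)/10 = 12 - 45*0 = 12 + 0 = 12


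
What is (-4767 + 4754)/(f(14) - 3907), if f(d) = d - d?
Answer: 13/3907 ≈ 0.0033274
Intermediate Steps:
f(d) = 0
(-4767 + 4754)/(f(14) - 3907) = (-4767 + 4754)/(0 - 3907) = -13/(-3907) = -13*(-1/3907) = 13/3907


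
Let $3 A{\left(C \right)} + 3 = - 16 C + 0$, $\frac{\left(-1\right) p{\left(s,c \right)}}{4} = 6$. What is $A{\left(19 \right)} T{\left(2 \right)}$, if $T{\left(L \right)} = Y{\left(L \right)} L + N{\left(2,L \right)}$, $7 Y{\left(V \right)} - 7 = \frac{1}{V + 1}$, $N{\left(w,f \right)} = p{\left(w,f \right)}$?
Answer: $\frac{141220}{63} \approx 2241.6$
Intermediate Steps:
$p{\left(s,c \right)} = -24$ ($p{\left(s,c \right)} = \left(-4\right) 6 = -24$)
$N{\left(w,f \right)} = -24$
$Y{\left(V \right)} = 1 + \frac{1}{7 \left(1 + V\right)}$ ($Y{\left(V \right)} = 1 + \frac{1}{7 \left(V + 1\right)} = 1 + \frac{1}{7 \left(1 + V\right)}$)
$A{\left(C \right)} = -1 - \frac{16 C}{3}$ ($A{\left(C \right)} = -1 + \frac{- 16 C + 0}{3} = -1 + \frac{\left(-16\right) C}{3} = -1 - \frac{16 C}{3}$)
$T{\left(L \right)} = -24 + \frac{L \left(\frac{8}{7} + L\right)}{1 + L}$ ($T{\left(L \right)} = \frac{\frac{8}{7} + L}{1 + L} L - 24 = \frac{L \left(\frac{8}{7} + L\right)}{1 + L} - 24 = -24 + \frac{L \left(\frac{8}{7} + L\right)}{1 + L}$)
$A{\left(19 \right)} T{\left(2 \right)} = \left(-1 - \frac{304}{3}\right) \frac{-24 + 2^{2} - \frac{320}{7}}{1 + 2} = \left(-1 - \frac{304}{3}\right) \frac{-24 + 4 - \frac{320}{7}}{3} = - \frac{307 \cdot \frac{1}{3} \left(- \frac{460}{7}\right)}{3} = \left(- \frac{307}{3}\right) \left(- \frac{460}{21}\right) = \frac{141220}{63}$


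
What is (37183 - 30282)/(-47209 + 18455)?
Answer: -6901/28754 ≈ -0.24000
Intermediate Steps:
(37183 - 30282)/(-47209 + 18455) = 6901/(-28754) = 6901*(-1/28754) = -6901/28754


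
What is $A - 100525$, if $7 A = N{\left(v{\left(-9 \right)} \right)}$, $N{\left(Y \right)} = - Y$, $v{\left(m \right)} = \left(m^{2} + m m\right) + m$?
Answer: $- \frac{703828}{7} \approx -1.0055 \cdot 10^{5}$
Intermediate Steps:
$v{\left(m \right)} = m + 2 m^{2}$ ($v{\left(m \right)} = \left(m^{2} + m^{2}\right) + m = 2 m^{2} + m = m + 2 m^{2}$)
$A = - \frac{153}{7}$ ($A = \frac{\left(-1\right) \left(- 9 \left(1 + 2 \left(-9\right)\right)\right)}{7} = \frac{\left(-1\right) \left(- 9 \left(1 - 18\right)\right)}{7} = \frac{\left(-1\right) \left(\left(-9\right) \left(-17\right)\right)}{7} = \frac{\left(-1\right) 153}{7} = \frac{1}{7} \left(-153\right) = - \frac{153}{7} \approx -21.857$)
$A - 100525 = - \frac{153}{7} - 100525 = - \frac{703828}{7}$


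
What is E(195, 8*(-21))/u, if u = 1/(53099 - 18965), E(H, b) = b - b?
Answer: 0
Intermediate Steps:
E(H, b) = 0
u = 1/34134 ≈ 2.9296e-5
E(195, 8*(-21))/u = 0/(1/34134) = 0*34134 = 0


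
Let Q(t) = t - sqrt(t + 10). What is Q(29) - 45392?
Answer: -45363 - sqrt(39) ≈ -45369.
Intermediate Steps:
Q(t) = t - sqrt(10 + t)
Q(29) - 45392 = (29 - sqrt(10 + 29)) - 45392 = (29 - sqrt(39)) - 45392 = -45363 - sqrt(39)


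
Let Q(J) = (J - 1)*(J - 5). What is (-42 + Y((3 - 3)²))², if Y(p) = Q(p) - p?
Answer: 1369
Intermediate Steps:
Q(J) = (-1 + J)*(-5 + J)
Y(p) = 5 + p² - 7*p (Y(p) = (5 + p² - 6*p) - p = 5 + p² - 7*p)
(-42 + Y((3 - 3)²))² = (-42 + (5 + ((3 - 3)²)² - 7*(3 - 3)²))² = (-42 + (5 + (0²)² - 7*0²))² = (-42 + (5 + 0² - 7*0))² = (-42 + (5 + 0 + 0))² = (-42 + 5)² = (-37)² = 1369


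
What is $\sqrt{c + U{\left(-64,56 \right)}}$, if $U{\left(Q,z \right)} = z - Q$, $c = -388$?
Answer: $2 i \sqrt{67} \approx 16.371 i$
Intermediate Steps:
$\sqrt{c + U{\left(-64,56 \right)}} = \sqrt{-388 + \left(56 - -64\right)} = \sqrt{-388 + \left(56 + 64\right)} = \sqrt{-388 + 120} = \sqrt{-268} = 2 i \sqrt{67}$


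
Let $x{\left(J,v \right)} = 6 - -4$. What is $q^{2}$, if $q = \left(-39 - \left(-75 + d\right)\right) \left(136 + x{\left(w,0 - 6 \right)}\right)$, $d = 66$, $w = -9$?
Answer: $19184400$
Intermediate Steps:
$x{\left(J,v \right)} = 10$ ($x{\left(J,v \right)} = 6 + 4 = 10$)
$q = -4380$ ($q = \left(-39 + \left(75 - 66\right)\right) \left(136 + 10\right) = \left(-39 + \left(75 - 66\right)\right) 146 = \left(-39 + 9\right) 146 = \left(-30\right) 146 = -4380$)
$q^{2} = \left(-4380\right)^{2} = 19184400$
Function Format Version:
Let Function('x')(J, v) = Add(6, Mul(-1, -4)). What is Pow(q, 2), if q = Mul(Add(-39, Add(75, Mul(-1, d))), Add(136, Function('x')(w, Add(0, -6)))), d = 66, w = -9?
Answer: 19184400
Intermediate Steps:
Function('x')(J, v) = 10 (Function('x')(J, v) = Add(6, 4) = 10)
q = -4380 (q = Mul(Add(-39, Add(75, Mul(-1, 66))), Add(136, 10)) = Mul(Add(-39, Add(75, -66)), 146) = Mul(Add(-39, 9), 146) = Mul(-30, 146) = -4380)
Pow(q, 2) = Pow(-4380, 2) = 19184400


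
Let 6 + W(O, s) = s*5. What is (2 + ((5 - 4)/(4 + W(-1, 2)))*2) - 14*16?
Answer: -887/4 ≈ -221.75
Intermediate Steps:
W(O, s) = -6 + 5*s (W(O, s) = -6 + s*5 = -6 + 5*s)
(2 + ((5 - 4)/(4 + W(-1, 2)))*2) - 14*16 = (2 + ((5 - 4)/(4 + (-6 + 5*2)))*2) - 14*16 = (2 + (1/(4 + (-6 + 10)))*2) - 224 = (2 + (1/(4 + 4))*2) - 224 = (2 + (1/8)*2) - 224 = (2 + (1*(⅛))*2) - 224 = (2 + (⅛)*2) - 224 = (2 + ¼) - 224 = 9/4 - 224 = -887/4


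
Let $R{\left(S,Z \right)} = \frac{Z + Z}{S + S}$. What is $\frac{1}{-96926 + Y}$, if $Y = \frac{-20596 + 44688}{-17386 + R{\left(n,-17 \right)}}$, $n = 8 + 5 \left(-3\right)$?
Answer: $- \frac{121685}{11794608954} \approx -1.0317 \cdot 10^{-5}$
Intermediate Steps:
$n = -7$ ($n = 8 - 15 = -7$)
$R{\left(S,Z \right)} = \frac{Z}{S}$ ($R{\left(S,Z \right)} = \frac{2 Z}{2 S} = 2 Z \frac{1}{2 S} = \frac{Z}{S}$)
$Y = - \frac{168644}{121685}$ ($Y = \frac{-20596 + 44688}{-17386 - \frac{17}{-7}} = \frac{24092}{-17386 - - \frac{17}{7}} = \frac{24092}{-17386 + \frac{17}{7}} = \frac{24092}{- \frac{121685}{7}} = 24092 \left(- \frac{7}{121685}\right) = - \frac{168644}{121685} \approx -1.3859$)
$\frac{1}{-96926 + Y} = \frac{1}{-96926 - \frac{168644}{121685}} = \frac{1}{- \frac{11794608954}{121685}} = - \frac{121685}{11794608954}$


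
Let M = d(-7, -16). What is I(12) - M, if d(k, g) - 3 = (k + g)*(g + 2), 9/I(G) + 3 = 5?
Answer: -641/2 ≈ -320.50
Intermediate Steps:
I(G) = 9/2 (I(G) = 9/(-3 + 5) = 9/2)
d(k, g) = 3 + (2 + g)*(g + k) (d(k, g) = 3 + (k + g)*(g + 2) = 3 + (g + k)*(2 + g) = 3 + (2 + g)*(g + k))
M = 325 (M = 3 + (-16)² + 2*(-16) + 2*(-7) - 16*(-7) = 3 + 256 - 32 - 14 + 112 = 325)
I(12) - M = 9/2 - 1*325 = 9/2 - 325 = -641/2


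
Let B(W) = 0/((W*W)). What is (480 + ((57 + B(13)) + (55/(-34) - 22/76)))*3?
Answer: 518505/323 ≈ 1605.3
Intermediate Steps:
B(W) = 0 (B(W) = 0/(W**2) = 0/W**2 = 0)
(480 + ((57 + B(13)) + (55/(-34) - 22/76)))*3 = (480 + ((57 + 0) + (55/(-34) - 22/76)))*3 = (480 + (57 + (55*(-1/34) - 22*1/76)))*3 = (480 + (57 + (-55/34 - 11/38)))*3 = (480 + (57 - 616/323))*3 = (480 + 17795/323)*3 = (172835/323)*3 = 518505/323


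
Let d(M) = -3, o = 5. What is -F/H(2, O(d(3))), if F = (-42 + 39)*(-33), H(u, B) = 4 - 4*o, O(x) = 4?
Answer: 99/16 ≈ 6.1875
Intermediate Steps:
H(u, B) = -16 (H(u, B) = 4 - 4*5 = 4 - 20 = -16)
F = 99 (F = -3*(-33) = 99)
-F/H(2, O(d(3))) = -99/(-16) = -99*(-1)/16 = -1*(-99/16) = 99/16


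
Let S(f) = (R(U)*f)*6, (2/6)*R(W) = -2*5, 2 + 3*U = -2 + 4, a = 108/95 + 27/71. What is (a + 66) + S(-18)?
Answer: 22309203/6745 ≈ 3307.5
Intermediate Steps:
a = 10233/6745 (a = 108*(1/95) + 27*(1/71) = 108/95 + 27/71 = 10233/6745 ≈ 1.5171)
U = 0 (U = -2/3 + (-2 + 4)/3 = -2/3 + (1/3)*2 = -2/3 + 2/3 = 0)
R(W) = -30 (R(W) = 3*(-2*5) = 3*(-10) = -30)
S(f) = -180*f (S(f) = -30*f*6 = -180*f)
(a + 66) + S(-18) = (10233/6745 + 66) - 180*(-18) = 455403/6745 + 3240 = 22309203/6745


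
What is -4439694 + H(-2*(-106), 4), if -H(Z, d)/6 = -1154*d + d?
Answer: -4412022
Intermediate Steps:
H(Z, d) = 6918*d (H(Z, d) = -6*(-1154*d + d) = -(-6918)*d = 6918*d)
-4439694 + H(-2*(-106), 4) = -4439694 + 6918*4 = -4439694 + 27672 = -4412022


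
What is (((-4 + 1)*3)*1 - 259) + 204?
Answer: -64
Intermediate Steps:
(((-4 + 1)*3)*1 - 259) + 204 = (-3*3*1 - 259) + 204 = (-9*1 - 259) + 204 = (-9 - 259) + 204 = -268 + 204 = -64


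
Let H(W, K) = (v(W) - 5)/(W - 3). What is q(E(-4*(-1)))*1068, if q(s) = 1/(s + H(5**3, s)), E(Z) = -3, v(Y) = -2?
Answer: -130296/373 ≈ -349.32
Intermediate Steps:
H(W, K) = -7/(-3 + W) (H(W, K) = (-2 - 5)/(W - 3) = -7/(-3 + W))
q(s) = 1/(-7/122 + s) (q(s) = 1/(s - 7/(-3 + 5**3)) = 1/(s - 7/(-3 + 125)) = 1/(s - 7/122) = 1/(-7/122 + s))
q(E(-4*(-1)))*1068 = (122/(-7 + 122*(-3)))*1068 = (122/(-7 - 366))*1068 = (122/(-373))*1068 = (122*(-1/373))*1068 = -122/373*1068 = -130296/373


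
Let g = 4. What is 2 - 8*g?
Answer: -30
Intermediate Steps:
2 - 8*g = 2 - 8*4 = 2 - 32 = -30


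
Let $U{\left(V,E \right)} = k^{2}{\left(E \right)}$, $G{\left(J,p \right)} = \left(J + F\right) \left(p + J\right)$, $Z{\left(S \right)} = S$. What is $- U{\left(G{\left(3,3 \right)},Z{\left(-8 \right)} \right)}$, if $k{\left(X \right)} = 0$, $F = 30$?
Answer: $0$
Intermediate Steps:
$G{\left(J,p \right)} = \left(30 + J\right) \left(J + p\right)$ ($G{\left(J,p \right)} = \left(J + 30\right) \left(p + J\right) = \left(30 + J\right) \left(J + p\right)$)
$U{\left(V,E \right)} = 0$ ($U{\left(V,E \right)} = 0^{2} = 0$)
$- U{\left(G{\left(3,3 \right)},Z{\left(-8 \right)} \right)} = \left(-1\right) 0 = 0$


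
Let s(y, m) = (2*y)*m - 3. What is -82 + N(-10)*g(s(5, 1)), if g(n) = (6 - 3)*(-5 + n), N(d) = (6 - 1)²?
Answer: 68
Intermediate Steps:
N(d) = 25 (N(d) = 5² = 25)
s(y, m) = -3 + 2*m*y (s(y, m) = 2*m*y - 3 = -3 + 2*m*y)
g(n) = -15 + 3*n (g(n) = 3*(-5 + n) = -15 + 3*n)
-82 + N(-10)*g(s(5, 1)) = -82 + 25*(-15 + 3*(-3 + 2*1*5)) = -82 + 25*(-15 + 3*(-3 + 10)) = -82 + 25*(-15 + 3*7) = -82 + 25*(-15 + 21) = -82 + 25*6 = -82 + 150 = 68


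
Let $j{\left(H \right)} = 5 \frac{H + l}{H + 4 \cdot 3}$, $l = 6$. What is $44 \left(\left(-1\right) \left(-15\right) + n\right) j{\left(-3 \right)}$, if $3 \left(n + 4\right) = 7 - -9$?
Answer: $\frac{10780}{9} \approx 1197.8$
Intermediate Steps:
$n = \frac{4}{3}$ ($n = -4 + \frac{7 - -9}{3} = -4 + \frac{7 + 9}{3} = -4 + \frac{1}{3} \cdot 16 = -4 + \frac{16}{3} = \frac{4}{3} \approx 1.3333$)
$j{\left(H \right)} = \frac{5 \left(6 + H\right)}{12 + H}$ ($j{\left(H \right)} = 5 \frac{H + 6}{H + 4 \cdot 3} = 5 \frac{6 + H}{H + 12} = 5 \frac{6 + H}{12 + H} = \frac{5 \left(6 + H\right)}{12 + H}$)
$44 \left(\left(-1\right) \left(-15\right) + n\right) j{\left(-3 \right)} = 44 \left(\left(-1\right) \left(-15\right) + \frac{4}{3}\right) \frac{5 \left(6 - 3\right)}{12 - 3} = 44 \left(15 + \frac{4}{3}\right) 5 \cdot \frac{1}{9} \cdot 3 = 44 \cdot \frac{49}{3} \cdot 5 \cdot \frac{1}{9} \cdot 3 = \frac{2156}{3} \cdot \frac{5}{3} = \frac{10780}{9}$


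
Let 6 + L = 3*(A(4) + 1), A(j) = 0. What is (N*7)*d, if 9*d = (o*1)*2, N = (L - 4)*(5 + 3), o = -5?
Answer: 3920/9 ≈ 435.56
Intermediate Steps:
L = -3 (L = -6 + 3*(0 + 1) = -6 + 3*1 = -6 + 3 = -3)
N = -56 (N = (-3 - 4)*(5 + 3) = -7*8 = -56)
d = -10/9 (d = (-5*1*2)/9 = (-5*2)/9 = (⅑)*(-10) = -10/9 ≈ -1.1111)
(N*7)*d = -56*7*(-10/9) = -392*(-10/9) = 3920/9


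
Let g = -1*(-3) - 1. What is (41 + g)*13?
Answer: 559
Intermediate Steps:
g = 2 (g = 3 - 1 = 2)
(41 + g)*13 = (41 + 2)*13 = 43*13 = 559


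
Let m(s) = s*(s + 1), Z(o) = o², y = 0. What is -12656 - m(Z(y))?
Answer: -12656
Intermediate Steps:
m(s) = s*(1 + s)
-12656 - m(Z(y)) = -12656 - 0²*(1 + 0²) = -12656 - 0*(1 + 0) = -12656 - 0 = -12656 - 1*0 = -12656 + 0 = -12656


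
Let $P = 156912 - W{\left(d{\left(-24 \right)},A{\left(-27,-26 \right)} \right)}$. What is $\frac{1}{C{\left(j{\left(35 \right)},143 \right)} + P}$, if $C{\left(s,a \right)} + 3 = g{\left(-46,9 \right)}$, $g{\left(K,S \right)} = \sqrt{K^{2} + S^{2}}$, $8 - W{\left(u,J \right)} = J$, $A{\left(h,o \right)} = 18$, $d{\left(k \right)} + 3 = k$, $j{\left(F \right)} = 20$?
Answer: $\frac{156919}{24623570364} - \frac{13 \sqrt{13}}{24623570364} \approx 6.3708 \cdot 10^{-6}$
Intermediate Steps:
$d{\left(k \right)} = -3 + k$
$W{\left(u,J \right)} = 8 - J$
$C{\left(s,a \right)} = -3 + 13 \sqrt{13}$ ($C{\left(s,a \right)} = -3 + \sqrt{\left(-46\right)^{2} + 9^{2}} = -3 + \sqrt{2116 + 81} = -3 + \sqrt{2197} = -3 + 13 \sqrt{13}$)
$P = 156922$ ($P = 156912 - \left(8 - 18\right) = 156912 - -10 = 156912 + 10 = 156922$)
$\frac{1}{C{\left(j{\left(35 \right)},143 \right)} + P} = \frac{1}{\left(-3 + 13 \sqrt{13}\right) + 156922} = \frac{1}{156919 + 13 \sqrt{13}}$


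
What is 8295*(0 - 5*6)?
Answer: -248850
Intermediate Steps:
8295*(0 - 5*6) = 8295*(0 - 30) = 8295*(-30) = -248850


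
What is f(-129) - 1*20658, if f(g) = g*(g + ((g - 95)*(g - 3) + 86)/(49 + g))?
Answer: 1752003/40 ≈ 43800.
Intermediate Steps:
f(g) = g*(g + (86 + (-95 + g)*(-3 + g))/(49 + g)) (f(g) = g*(g + ((-95 + g)*(-3 + g) + 86)/(49 + g)) = g*(g + (86 + (-95 + g)*(-3 + g))/(49 + g)))
f(-129) - 1*20658 = -129*(371 - 49*(-129) + 2*(-129)²)/(49 - 129) - 1*20658 = -129*(371 + 6321 + 2*16641)/(-80) - 20658 = -129*(-1/80)*(371 + 6321 + 33282) - 20658 = -129*(-1/80)*39974 - 20658 = 2578323/40 - 20658 = 1752003/40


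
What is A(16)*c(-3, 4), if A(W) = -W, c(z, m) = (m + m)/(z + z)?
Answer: 64/3 ≈ 21.333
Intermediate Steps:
c(z, m) = m/z (c(z, m) = (2*m)/((2*z)) = (2*m)*(1/(2*z)) = m/z)
A(16)*c(-3, 4) = (-1*16)*(4/(-3)) = -64*(-1)/3 = -16*(-4/3) = 64/3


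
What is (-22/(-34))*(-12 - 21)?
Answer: -363/17 ≈ -21.353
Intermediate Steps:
(-22/(-34))*(-12 - 21) = -22*(-1/34)*(-33) = (11/17)*(-33) = -363/17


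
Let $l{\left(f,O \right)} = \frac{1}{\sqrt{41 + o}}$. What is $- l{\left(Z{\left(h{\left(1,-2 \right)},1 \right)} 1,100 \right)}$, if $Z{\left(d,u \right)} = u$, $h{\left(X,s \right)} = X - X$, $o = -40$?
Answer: $-1$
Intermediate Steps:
$h{\left(X,s \right)} = 0$
$l{\left(f,O \right)} = 1$ ($l{\left(f,O \right)} = \frac{1}{\sqrt{41 - 40}} = \frac{1}{\sqrt{1}} = 1^{-1} = 1$)
$- l{\left(Z{\left(h{\left(1,-2 \right)},1 \right)} 1,100 \right)} = \left(-1\right) 1 = -1$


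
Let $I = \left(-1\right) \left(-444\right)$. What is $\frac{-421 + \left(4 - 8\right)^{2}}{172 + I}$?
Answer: $- \frac{405}{616} \approx -0.65747$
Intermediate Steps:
$I = 444$
$\frac{-421 + \left(4 - 8\right)^{2}}{172 + I} = \frac{-421 + \left(4 - 8\right)^{2}}{172 + 444} = \frac{-421 + \left(-4\right)^{2}}{616} = \left(-421 + 16\right) \frac{1}{616} = \left(-405\right) \frac{1}{616} = - \frac{405}{616}$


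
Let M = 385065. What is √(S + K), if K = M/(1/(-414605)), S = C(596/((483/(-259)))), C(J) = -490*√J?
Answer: √(-760093051661325 - 67620*I*√380397)/69 ≈ 0.010962 - 3.9956e+5*I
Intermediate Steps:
S = -980*I*√380397/69 (S = -490*2*√149*(I*√483/(483*√(-1/(-259)))) = -490*2*√149*(I*√2553/69) = -490*2*I*√380397/69 = -980*I*√380397/69 ≈ -8759.8*I)
K = -159649874325 (K = 385065/(1/(-414605)) = 385065/(-1/414605) = 385065*(-414605) = -159649874325)
√(S + K) = √(-980*I*√380397/69 - 159649874325) = √(-159649874325 - 980*I*√380397/69)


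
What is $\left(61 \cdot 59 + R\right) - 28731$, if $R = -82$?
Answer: $-25214$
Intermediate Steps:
$\left(61 \cdot 59 + R\right) - 28731 = \left(61 \cdot 59 - 82\right) - 28731 = \left(3599 - 82\right) - 28731 = 3517 - 28731 = -25214$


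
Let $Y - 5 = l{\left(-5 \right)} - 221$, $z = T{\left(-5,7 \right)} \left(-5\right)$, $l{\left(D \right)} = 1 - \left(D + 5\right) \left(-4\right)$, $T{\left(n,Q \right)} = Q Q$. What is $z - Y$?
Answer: $-30$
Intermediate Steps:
$T{\left(n,Q \right)} = Q^{2}$
$l{\left(D \right)} = 21 + 4 D$ ($l{\left(D \right)} = 1 - \left(5 + D\right) \left(-4\right) = 1 - \left(-20 - 4 D\right) = 1 + \left(20 + 4 D\right) = 21 + 4 D$)
$z = -245$ ($z = 7^{2} \left(-5\right) = 49 \left(-5\right) = -245$)
$Y = -215$ ($Y = 5 + \left(\left(21 + 4 \left(-5\right)\right) - 221\right) = 5 + \left(\left(21 - 20\right) - 221\right) = 5 + \left(1 - 221\right) = 5 - 220 = -215$)
$z - Y = -245 - -215 = -245 + 215 = -30$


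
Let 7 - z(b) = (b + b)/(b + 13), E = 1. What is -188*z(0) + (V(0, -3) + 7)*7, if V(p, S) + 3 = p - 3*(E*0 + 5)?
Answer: -1393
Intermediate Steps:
z(b) = 7 - 2*b/(13 + b) (z(b) = 7 - (b + b)/(b + 13) = 7 - 2*b/(13 + b))
V(p, S) = -18 + p (V(p, S) = -3 + (p - 3*(1*0 + 5)) = -3 + (p - 3*(0 + 5)) = -3 + (p - 3*5) = -3 + (p - 15) = -3 + (-15 + p) = -18 + p)
-188*z(0) + (V(0, -3) + 7)*7 = -188*(91 + 5*0)/(13 + 0) + ((-18 + 0) + 7)*7 = -188*(91 + 0)/13 + (-18 + 7)*7 = -188*91/13 - 11*7 = -188*7 - 77 = -1316 - 77 = -1393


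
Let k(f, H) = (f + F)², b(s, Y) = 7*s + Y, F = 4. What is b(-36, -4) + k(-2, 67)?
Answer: -252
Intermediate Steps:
b(s, Y) = Y + 7*s
k(f, H) = (4 + f)² (k(f, H) = (f + 4)² = (4 + f)²)
b(-36, -4) + k(-2, 67) = (-4 + 7*(-36)) + (4 - 2)² = (-4 - 252) + 2² = -256 + 4 = -252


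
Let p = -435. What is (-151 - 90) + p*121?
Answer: -52876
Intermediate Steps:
(-151 - 90) + p*121 = (-151 - 90) - 435*121 = -241 - 52635 = -52876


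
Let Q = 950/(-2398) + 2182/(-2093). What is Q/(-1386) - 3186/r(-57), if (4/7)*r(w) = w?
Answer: 2110824973195/66085357338 ≈ 31.941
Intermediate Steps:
Q = -3610393/2509507 (Q = 950*(-1/2398) + 2182*(-1/2093) = -475/1199 - 2182/2093 = -3610393/2509507 ≈ -1.4387)
r(w) = 7*w/4
Q/(-1386) - 3186/r(-57) = -3610393/2509507/(-1386) - 3186/((7/4)*(-57)) = -3610393/2509507*(-1/1386) - 3186/(-399/4) = 3610393/3478176702 - 3186*(-4/399) = 3610393/3478176702 + 4248/133 = 2110824973195/66085357338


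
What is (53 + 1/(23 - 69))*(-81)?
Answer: -197397/46 ≈ -4291.2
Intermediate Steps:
(53 + 1/(23 - 69))*(-81) = (53 + 1/(-46))*(-81) = (53 - 1/46)*(-81) = (2437/46)*(-81) = -197397/46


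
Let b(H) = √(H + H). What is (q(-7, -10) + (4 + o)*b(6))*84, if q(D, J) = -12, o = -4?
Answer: -1008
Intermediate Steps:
b(H) = √2*√H (b(H) = √(2*H) = √2*√H)
(q(-7, -10) + (4 + o)*b(6))*84 = (-12 + (4 - 4)*(√2*√6))*84 = (-12 + 0*(2*√3))*84 = (-12 + 0)*84 = -12*84 = -1008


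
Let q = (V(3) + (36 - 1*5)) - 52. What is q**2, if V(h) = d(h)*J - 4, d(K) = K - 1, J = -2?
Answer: 841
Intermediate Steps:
d(K) = -1 + K
V(h) = -2 - 2*h (V(h) = (-1 + h)*(-2) - 4 = (2 - 2*h) - 4 = -2 - 2*h)
q = -29 (q = ((-2 - 2*3) + (36 - 1*5)) - 52 = ((-2 - 6) + (36 - 5)) - 52 = (-8 + 31) - 52 = 23 - 52 = -29)
q**2 = (-29)**2 = 841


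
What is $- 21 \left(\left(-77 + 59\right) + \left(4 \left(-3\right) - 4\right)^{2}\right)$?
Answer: $-4998$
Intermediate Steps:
$- 21 \left(\left(-77 + 59\right) + \left(4 \left(-3\right) - 4\right)^{2}\right) = - 21 \left(-18 + \left(-12 - 4\right)^{2}\right) = - 21 \left(-18 + \left(-16\right)^{2}\right) = - 21 \left(-18 + 256\right) = \left(-21\right) 238 = -4998$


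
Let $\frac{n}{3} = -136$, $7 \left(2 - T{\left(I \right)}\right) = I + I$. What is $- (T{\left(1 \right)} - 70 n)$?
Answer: $- \frac{199932}{7} \approx -28562.0$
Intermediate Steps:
$T{\left(I \right)} = 2 - \frac{2 I}{7}$ ($T{\left(I \right)} = 2 - \frac{I + I}{7} = 2 - \frac{2 I}{7}$)
$n = -408$ ($n = 3 \left(-136\right) = -408$)
$- (T{\left(1 \right)} - 70 n) = - (\left(2 - \frac{2}{7}\right) - -28560) = - (\left(2 - \frac{2}{7}\right) + 28560) = - (\frac{12}{7} + 28560) = \left(-1\right) \frac{199932}{7} = - \frac{199932}{7}$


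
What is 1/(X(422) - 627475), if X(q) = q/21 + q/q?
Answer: -21/13176532 ≈ -1.5937e-6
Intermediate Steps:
X(q) = 1 + q/21 (X(q) = q*(1/21) + 1 = q/21 + 1 = 1 + q/21)
1/(X(422) - 627475) = 1/((1 + (1/21)*422) - 627475) = 1/((1 + 422/21) - 627475) = 1/(443/21 - 627475) = 1/(-13176532/21) = -21/13176532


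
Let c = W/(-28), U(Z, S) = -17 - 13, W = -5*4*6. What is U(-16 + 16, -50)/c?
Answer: -7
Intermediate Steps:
W = -120 (W = -20*6 = -120)
U(Z, S) = -30
c = 30/7 (c = -120/(-28) = -120*(-1/28) = 30/7 ≈ 4.2857)
U(-16 + 16, -50)/c = -30/30/7 = -30*7/30 = -7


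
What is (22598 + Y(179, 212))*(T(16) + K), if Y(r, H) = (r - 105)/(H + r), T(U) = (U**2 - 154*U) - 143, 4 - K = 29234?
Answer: -279046305252/391 ≈ -7.1367e+8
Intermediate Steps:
K = -29230 (K = 4 - 1*29234 = 4 - 29234 = -29230)
T(U) = -143 + U**2 - 154*U
Y(r, H) = (-105 + r)/(H + r)
(22598 + Y(179, 212))*(T(16) + K) = (22598 + (-105 + 179)/(212 + 179))*((-143 + 16**2 - 154*16) - 29230) = (22598 + 74/391)*((-143 + 256 - 2464) - 29230) = (22598 + (1/391)*74)*(-2351 - 29230) = (22598 + 74/391)*(-31581) = (8835892/391)*(-31581) = -279046305252/391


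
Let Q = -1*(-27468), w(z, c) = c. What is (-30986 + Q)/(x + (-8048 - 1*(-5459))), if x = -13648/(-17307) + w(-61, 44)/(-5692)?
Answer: 43320407499/31871150701 ≈ 1.3592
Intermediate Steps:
Q = 27468
x = 19230727/24627861 (x = -13648/(-17307) + 44/(-5692) = -13648*(-1/17307) + 44*(-1/5692) = 13648/17307 - 11/1423 = 19230727/24627861 ≈ 0.78085)
(-30986 + Q)/(x + (-8048 - 1*(-5459))) = (-30986 + 27468)/(19230727/24627861 + (-8048 - 1*(-5459))) = -3518/(19230727/24627861 + (-8048 + 5459)) = -3518/(19230727/24627861 - 2589) = -3518/(-63742301402/24627861) = -3518*(-24627861/63742301402) = 43320407499/31871150701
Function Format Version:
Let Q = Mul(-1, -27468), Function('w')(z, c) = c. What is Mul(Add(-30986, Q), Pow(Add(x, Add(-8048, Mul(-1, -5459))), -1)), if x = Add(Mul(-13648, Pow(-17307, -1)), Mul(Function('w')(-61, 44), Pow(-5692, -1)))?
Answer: Rational(43320407499, 31871150701) ≈ 1.3592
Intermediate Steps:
Q = 27468
x = Rational(19230727, 24627861) (x = Add(Mul(-13648, Pow(-17307, -1)), Mul(44, Pow(-5692, -1))) = Add(Mul(-13648, Rational(-1, 17307)), Mul(44, Rational(-1, 5692))) = Add(Rational(13648, 17307), Rational(-11, 1423)) = Rational(19230727, 24627861) ≈ 0.78085)
Mul(Add(-30986, Q), Pow(Add(x, Add(-8048, Mul(-1, -5459))), -1)) = Mul(Add(-30986, 27468), Pow(Add(Rational(19230727, 24627861), Add(-8048, Mul(-1, -5459))), -1)) = Mul(-3518, Pow(Add(Rational(19230727, 24627861), Add(-8048, 5459)), -1)) = Mul(-3518, Pow(Add(Rational(19230727, 24627861), -2589), -1)) = Mul(-3518, Pow(Rational(-63742301402, 24627861), -1)) = Mul(-3518, Rational(-24627861, 63742301402)) = Rational(43320407499, 31871150701)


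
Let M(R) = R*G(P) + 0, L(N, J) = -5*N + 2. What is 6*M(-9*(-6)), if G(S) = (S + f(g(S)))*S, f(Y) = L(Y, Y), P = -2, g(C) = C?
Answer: -6480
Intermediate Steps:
L(N, J) = 2 - 5*N
f(Y) = 2 - 5*Y
G(S) = S*(2 - 4*S) (G(S) = (S + (2 - 5*S))*S = (2 - 4*S)*S = S*(2 - 4*S))
M(R) = -20*R (M(R) = R*(2*(-2)*(1 - 2*(-2))) + 0 = R*(2*(-2)*(1 + 4)) + 0 = R*(2*(-2)*5) + 0 = R*(-20) + 0 = -20*R + 0 = -20*R)
6*M(-9*(-6)) = 6*(-(-180)*(-6)) = 6*(-20*54) = 6*(-1080) = -6480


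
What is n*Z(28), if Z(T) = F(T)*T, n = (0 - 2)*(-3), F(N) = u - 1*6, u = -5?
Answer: -1848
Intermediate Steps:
F(N) = -11 (F(N) = -5 - 1*6 = -5 - 6 = -11)
n = 6 (n = -2*(-3) = 6)
Z(T) = -11*T
n*Z(28) = 6*(-11*28) = 6*(-308) = -1848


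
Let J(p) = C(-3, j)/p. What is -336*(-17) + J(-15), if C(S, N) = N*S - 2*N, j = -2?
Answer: 17134/3 ≈ 5711.3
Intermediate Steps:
C(S, N) = -2*N + N*S
J(p) = 10/p (J(p) = (-2*(-2 - 3))/p = (-2*(-5))/p = 10/p)
-336*(-17) + J(-15) = -336*(-17) + 10/(-15) = 5712 + 10*(-1/15) = 5712 - 2/3 = 17134/3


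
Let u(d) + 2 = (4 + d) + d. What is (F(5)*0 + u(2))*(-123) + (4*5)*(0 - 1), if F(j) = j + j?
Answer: -758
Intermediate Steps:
u(d) = 2 + 2*d (u(d) = -2 + ((4 + d) + d) = -2 + (4 + 2*d) = 2 + 2*d)
F(j) = 2*j
(F(5)*0 + u(2))*(-123) + (4*5)*(0 - 1) = ((2*5)*0 + (2 + 2*2))*(-123) + (4*5)*(0 - 1) = (10*0 + (2 + 4))*(-123) + 20*(-1) = (0 + 6)*(-123) - 20 = 6*(-123) - 20 = -738 - 20 = -758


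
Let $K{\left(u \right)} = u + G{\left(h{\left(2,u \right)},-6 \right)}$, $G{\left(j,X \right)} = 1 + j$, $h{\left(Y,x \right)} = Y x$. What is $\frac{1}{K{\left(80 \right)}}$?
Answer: $\frac{1}{241} \approx 0.0041494$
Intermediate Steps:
$K{\left(u \right)} = 1 + 3 u$ ($K{\left(u \right)} = u + \left(1 + 2 u\right) = 1 + 3 u$)
$\frac{1}{K{\left(80 \right)}} = \frac{1}{1 + 3 \cdot 80} = \frac{1}{1 + 240} = \frac{1}{241}$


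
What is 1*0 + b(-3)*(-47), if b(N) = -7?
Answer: 329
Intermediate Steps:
1*0 + b(-3)*(-47) = 1*0 - 7*(-47) = 0 + 329 = 329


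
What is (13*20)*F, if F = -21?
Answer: -5460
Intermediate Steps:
(13*20)*F = (13*20)*(-21) = 260*(-21) = -5460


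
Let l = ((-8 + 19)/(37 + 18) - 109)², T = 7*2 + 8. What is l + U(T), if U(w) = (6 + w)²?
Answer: 315536/25 ≈ 12621.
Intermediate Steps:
T = 22 (T = 14 + 8 = 22)
l = 295936/25 (l = (11/55 - 109)² = (11*(1/55) - 109)² = (⅕ - 109)² = (-544/5)² = 295936/25 ≈ 11837.)
l + U(T) = 295936/25 + (6 + 22)² = 295936/25 + 28² = 295936/25 + 784 = 315536/25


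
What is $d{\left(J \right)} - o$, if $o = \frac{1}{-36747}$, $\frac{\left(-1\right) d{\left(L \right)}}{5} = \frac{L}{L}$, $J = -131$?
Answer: $- \frac{183734}{36747} \approx -5.0$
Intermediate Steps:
$d{\left(L \right)} = -5$ ($d{\left(L \right)} = - 5 \frac{L}{L} = \left(-5\right) 1 = -5$)
$o = - \frac{1}{36747} \approx -2.7213 \cdot 10^{-5}$
$d{\left(J \right)} - o = -5 - - \frac{1}{36747} = -5 + \frac{1}{36747} = - \frac{183734}{36747}$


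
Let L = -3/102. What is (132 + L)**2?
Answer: 20133169/1156 ≈ 17416.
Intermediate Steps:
L = -1/34 (L = -3*1/102 = -1/34 ≈ -0.029412)
(132 + L)**2 = (132 - 1/34)**2 = (4487/34)**2 = 20133169/1156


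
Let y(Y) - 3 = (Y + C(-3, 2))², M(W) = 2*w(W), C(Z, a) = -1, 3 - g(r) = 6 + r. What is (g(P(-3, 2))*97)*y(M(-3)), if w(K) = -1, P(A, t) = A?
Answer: 0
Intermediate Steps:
g(r) = -3 - r (g(r) = 3 - (6 + r) = 3 + (-6 - r) = -3 - r)
M(W) = -2 (M(W) = 2*(-1) = -2)
y(Y) = 3 + (-1 + Y)² (y(Y) = 3 + (Y - 1)² = 3 + (-1 + Y)²)
(g(P(-3, 2))*97)*y(M(-3)) = ((-3 - 1*(-3))*97)*(3 + (-1 - 2)²) = ((-3 + 3)*97)*(3 + (-3)²) = (0*97)*(3 + 9) = 0*12 = 0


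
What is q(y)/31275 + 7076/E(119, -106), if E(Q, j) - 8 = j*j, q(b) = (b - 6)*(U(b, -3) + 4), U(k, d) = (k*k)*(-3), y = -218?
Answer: 29941754209/29304675 ≈ 1021.7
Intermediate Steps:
U(k, d) = -3*k² (U(k, d) = k²*(-3) = -3*k²)
q(b) = (-6 + b)*(4 - 3*b²) (q(b) = (b - 6)*(-3*b² + 4) = (-6 + b)*(4 - 3*b²))
E(Q, j) = 8 + j² (E(Q, j) = 8 + j*j = 8 + j²)
q(y)/31275 + 7076/E(119, -106) = (-24 - 3*(-218)³ + 4*(-218) + 18*(-218)²)/31275 + 7076/(8 + (-106)²) = (-24 - 3*(-10360232) - 872 + 18*47524)*(1/31275) + 7076/(8 + 11236) = (-24 + 31080696 - 872 + 855432)*(1/31275) + 7076/11244 = 31935232*(1/31275) + 7076*(1/11244) = 31935232/31275 + 1769/2811 = 29941754209/29304675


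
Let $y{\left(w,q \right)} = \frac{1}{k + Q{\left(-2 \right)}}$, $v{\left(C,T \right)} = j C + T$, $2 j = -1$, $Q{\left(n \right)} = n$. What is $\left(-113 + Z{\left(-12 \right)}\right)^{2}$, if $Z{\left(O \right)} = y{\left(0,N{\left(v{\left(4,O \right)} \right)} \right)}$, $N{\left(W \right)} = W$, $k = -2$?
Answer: $\frac{205209}{16} \approx 12826.0$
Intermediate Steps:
$j = - \frac{1}{2}$ ($j = \frac{1}{2} \left(-1\right) = - \frac{1}{2} \approx -0.5$)
$v{\left(C,T \right)} = T - \frac{C}{2}$ ($v{\left(C,T \right)} = - \frac{C}{2} + T = T - \frac{C}{2}$)
$y{\left(w,q \right)} = - \frac{1}{4}$ ($y{\left(w,q \right)} = \frac{1}{-2 - 2} = \frac{1}{-4} = - \frac{1}{4}$)
$Z{\left(O \right)} = - \frac{1}{4}$
$\left(-113 + Z{\left(-12 \right)}\right)^{2} = \left(-113 - \frac{1}{4}\right)^{2} = \left(- \frac{453}{4}\right)^{2} = \frac{205209}{16}$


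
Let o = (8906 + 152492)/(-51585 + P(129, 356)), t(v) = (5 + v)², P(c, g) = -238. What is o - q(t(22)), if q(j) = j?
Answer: -37940365/51823 ≈ -732.11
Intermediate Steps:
o = -161398/51823 (o = (8906 + 152492)/(-51585 - 238) = 161398/(-51823) = 161398*(-1/51823) = -161398/51823 ≈ -3.1144)
o - q(t(22)) = -161398/51823 - (5 + 22)² = -161398/51823 - 1*27² = -161398/51823 - 1*729 = -161398/51823 - 729 = -37940365/51823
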